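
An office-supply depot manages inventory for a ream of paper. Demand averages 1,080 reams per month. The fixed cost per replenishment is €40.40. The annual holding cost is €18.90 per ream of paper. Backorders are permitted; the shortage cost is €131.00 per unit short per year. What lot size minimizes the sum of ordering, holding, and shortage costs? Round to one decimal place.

Q* ≈ 251.8 reams

Annual demand D = 1,080 × 12 = 12,960.
With planned backorders, Q* = √(2DS/H) · √((H+B)/B).
√(2DS/H) = √(2 × 12,960 × 40.4 / 18.9) = 235.384.
√((H+B)/B) = √((18.9+131)/131) = 1.0697.
Q* ≈ 251.792.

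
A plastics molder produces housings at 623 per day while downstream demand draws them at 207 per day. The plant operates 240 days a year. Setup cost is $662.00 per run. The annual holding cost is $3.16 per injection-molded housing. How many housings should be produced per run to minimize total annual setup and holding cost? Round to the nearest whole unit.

Q* ≈ 5,583 housings

Annual demand D = 207 × 240 = 49,680.
Production build-up factor (1 − d/p) = 1 − 207/623 = 0.6677.
Q* = √(2DS / (H(1 − d/p))) = √(2 × 49,680 × 662 / (3.16 × 0.6677)).
= √(65,776,320 / 2.11) ≈ 5583.270.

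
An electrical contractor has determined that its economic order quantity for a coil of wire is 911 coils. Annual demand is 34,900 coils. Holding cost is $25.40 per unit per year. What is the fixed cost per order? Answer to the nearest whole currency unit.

S ≈ $302

Invert the EOQ relation Q*² = 2DS/H.
From Q* = √(2DS/H): S = Q*²H / (2D) = 911² × 25.4 / (2 × 34,900) = 302.0056.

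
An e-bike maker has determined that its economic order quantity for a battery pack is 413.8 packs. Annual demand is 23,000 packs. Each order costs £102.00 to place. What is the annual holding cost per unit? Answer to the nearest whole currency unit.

H ≈ £27

The basic EOQ model gives Q* = √(2DS/H); rearrange for the unknown.
From Q* = √(2DS/H): H = 2DS / Q*² = 2 × 23,000 × 102 / 413.8² = 27.4017.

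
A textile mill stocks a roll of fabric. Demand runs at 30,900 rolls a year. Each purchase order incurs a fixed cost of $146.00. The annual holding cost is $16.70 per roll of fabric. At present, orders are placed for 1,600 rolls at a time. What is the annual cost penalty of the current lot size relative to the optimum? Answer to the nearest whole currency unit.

EOQ = √(2DS/H) = √(2 × 30,900 × 146 / 16.7) ≈ 735.04.
Cost at Q* = (D/Q*)S + (Q*/2)H = √(2DSH) ≈ $12,275.21.
Cost at Q = 1,600: (30,900/1,600)×146 + (1,600/2)×16.7 = $2,819.62 + $13,360.00 = $16,179.62.
Excess = $16,179.62 − $12,275.21 = $3,904.42.

Extra cost ≈ $3,904 per year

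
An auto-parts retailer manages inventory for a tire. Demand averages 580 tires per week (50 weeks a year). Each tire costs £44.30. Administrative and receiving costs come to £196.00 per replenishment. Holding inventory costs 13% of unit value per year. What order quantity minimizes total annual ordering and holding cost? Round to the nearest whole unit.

Q* ≈ 1,405 tires

Annual demand D = 580 × 50 = 29,000.
Holding cost H = 0.13 × £44.30 = £5.7590 per unit per year.
EOQ = √(2DS / H) = √(2 × 29,000 × 196 / 5.759).
= √(11,368,000 / 5.759) = √1,973,953.8114 ≈ 1404.975.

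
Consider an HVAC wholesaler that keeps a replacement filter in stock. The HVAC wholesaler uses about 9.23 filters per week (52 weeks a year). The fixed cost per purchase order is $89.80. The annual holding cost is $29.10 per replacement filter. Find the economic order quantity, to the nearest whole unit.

Q* ≈ 54 filters

Annual demand D = 9.23 × 52 = 479.96.
EOQ = √(2DS / H) = √(2 × 479.96 × 89.8 / 29.1).
= √(86,200.816 / 29.1) = √2,962.2274 ≈ 54.426.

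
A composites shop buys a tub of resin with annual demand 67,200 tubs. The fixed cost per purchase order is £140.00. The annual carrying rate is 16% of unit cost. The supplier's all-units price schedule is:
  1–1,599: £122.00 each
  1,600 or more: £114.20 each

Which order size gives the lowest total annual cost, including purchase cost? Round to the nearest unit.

Holding cost per unit per year at price C is H = 0.16·C.
Candidates are each tier's EOQ (if it falls in that tier) and each price-break quantity.
EOQ at £122.00 = 981.8 (feasible in tier 1): TC = 67,200×£122.00 + (67,200/981.8)×140 + (981.8/2)×0.16×£122.00 = £8,217,564.77.
EOQ at £114.20 = 1014.8 < 1600, so use break Q=1600: TC = 67,200×£114.20 + (67,200/1600.0)×140 + (1600.0/2)×0.16×£114.20 = £7,694,737.60.
Lowest total cost is £7,694,737.60 at Q = 1600.0.

Q* ≈ 1,600 tubs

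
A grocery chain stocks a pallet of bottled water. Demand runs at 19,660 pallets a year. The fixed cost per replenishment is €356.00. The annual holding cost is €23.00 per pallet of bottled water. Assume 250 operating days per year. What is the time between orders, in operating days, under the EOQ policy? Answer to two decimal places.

EOQ = √(2DS/H) = √(2 × 19,660 × 356 / 23) ≈ 780.13.
Cycle time = Q*/D × 250 = 780.13 / 19,660 × 250 ≈ 9.920 days.

T ≈ 9.92 days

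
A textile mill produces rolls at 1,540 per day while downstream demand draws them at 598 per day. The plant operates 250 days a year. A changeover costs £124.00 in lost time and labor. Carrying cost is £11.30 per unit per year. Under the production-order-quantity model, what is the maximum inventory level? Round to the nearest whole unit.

I_max ≈ 1,417 rolls

Annual demand D = 598 × 250 = 149,500.
Production build-up factor (1 − d/p) = 1 − 598/1,540 = 0.6117.
Q* = √(2DS / (H(1 − d/p))) = √(2 × 149,500 × 124 / (11.3 × 0.6117)).
= √(37,076,000 / 6.9121) ≈ 2316.019.
Maximum inventory = Q*(1 − d/p) = 2316.019 × 0.6117 ≈ 1416.682.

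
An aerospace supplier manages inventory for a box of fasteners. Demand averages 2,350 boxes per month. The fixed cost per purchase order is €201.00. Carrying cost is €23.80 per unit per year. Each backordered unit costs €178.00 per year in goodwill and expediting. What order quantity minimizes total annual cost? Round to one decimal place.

Annual demand D = 2,350 × 12 = 28,200.
With planned backorders, Q* = √(2DS/H) · √((H+B)/B).
√(2DS/H) = √(2 × 28,200 × 201 / 23.8) = 690.159.
√((H+B)/B) = √((23.8+178)/178) = 1.0648.
Q* ≈ 734.852.

Q* ≈ 734.9 boxes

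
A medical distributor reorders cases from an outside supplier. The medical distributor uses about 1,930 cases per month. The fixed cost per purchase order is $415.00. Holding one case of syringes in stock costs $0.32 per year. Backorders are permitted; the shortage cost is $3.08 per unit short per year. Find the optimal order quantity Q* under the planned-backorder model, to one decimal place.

Annual demand D = 1,930 × 12 = 23,160.
With planned backorders, Q* = √(2DS/H) · √((H+B)/B).
√(2DS/H) = √(2 × 23,160 × 415 / 0.32) = 7750.564.
√((H+B)/B) = √((0.32+3.08)/3.08) = 1.0507.
Q* ≈ 8143.244.

Q* ≈ 8,143.2 cases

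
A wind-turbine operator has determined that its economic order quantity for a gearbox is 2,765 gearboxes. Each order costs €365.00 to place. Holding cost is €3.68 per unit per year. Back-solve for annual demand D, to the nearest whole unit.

D ≈ 38,540 gearboxes per year

The basic EOQ model gives Q* = √(2DS/H); rearrange for the unknown.
From Q* = √(2DS/H): D = Q*²H / (2S) = 2,765² × 3.68 / (2 × 365) = 38540.312.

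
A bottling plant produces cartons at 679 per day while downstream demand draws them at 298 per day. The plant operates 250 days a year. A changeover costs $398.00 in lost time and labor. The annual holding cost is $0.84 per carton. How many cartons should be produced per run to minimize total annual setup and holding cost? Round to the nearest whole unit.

Annual demand D = 298 × 250 = 74,500.
Production build-up factor (1 − d/p) = 1 − 298/679 = 0.5611.
Q* = √(2DS / (H(1 − d/p))) = √(2 × 74,500 × 398 / (0.84 × 0.5611)).
= √(59,302,000 / 0.4713) ≈ 11216.760.

Q* ≈ 11,217 cartons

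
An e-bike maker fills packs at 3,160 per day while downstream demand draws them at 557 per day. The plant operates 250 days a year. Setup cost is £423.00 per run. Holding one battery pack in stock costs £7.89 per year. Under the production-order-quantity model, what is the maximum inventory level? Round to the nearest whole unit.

I_max ≈ 3,507 packs

Annual demand D = 557 × 250 = 139,250.
Production build-up factor (1 − d/p) = 1 − 557/3,160 = 0.8237.
Q* = √(2DS / (H(1 − d/p))) = √(2 × 139,250 × 423 / (7.89 × 0.8237)).
= √(117,805,500 / 6.4993) ≈ 4257.462.
Maximum inventory = Q*(1 − d/p) = 4257.462 × 0.8237 ≈ 3507.017.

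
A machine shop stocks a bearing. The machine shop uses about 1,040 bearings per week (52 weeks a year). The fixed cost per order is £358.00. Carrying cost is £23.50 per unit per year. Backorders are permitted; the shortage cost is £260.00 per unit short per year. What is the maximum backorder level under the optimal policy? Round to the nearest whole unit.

Annual demand D = 1,040 × 52 = 54,080.
With planned backorders, Q* = √(2DS/H) · √((H+B)/B).
√(2DS/H) = √(2 × 54,080 × 358 / 23.5) = 1283.633.
√((H+B)/B) = √((23.5+260)/260) = 1.0442.
Q* ≈ 1340.389.
S* = Q* · H/(H+B) = 1340.389 × 23.5/283.5 ≈ 111.108.

S* ≈ 111 bearings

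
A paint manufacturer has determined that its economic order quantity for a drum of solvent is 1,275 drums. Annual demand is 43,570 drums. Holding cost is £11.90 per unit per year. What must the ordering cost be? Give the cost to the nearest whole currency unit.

S ≈ £222

Invert the EOQ relation Q*² = 2DS/H.
From Q* = √(2DS/H): S = Q*²H / (2D) = 1,275² × 11.9 / (2 × 43,570) = 221.9984.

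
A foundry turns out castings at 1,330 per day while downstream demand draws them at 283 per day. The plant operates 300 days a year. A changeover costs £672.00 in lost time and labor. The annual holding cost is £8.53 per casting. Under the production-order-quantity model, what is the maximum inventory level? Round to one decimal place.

Annual demand D = 283 × 300 = 84,900.
Production build-up factor (1 − d/p) = 1 − 283/1,330 = 0.7872.
Q* = √(2DS / (H(1 − d/p))) = √(2 × 84,900 × 672 / (8.53 × 0.7872)).
= √(114,105,600 / 6.715) ≈ 4122.223.
Maximum inventory = Q*(1 − d/p) = 4122.223 × 0.7872 ≈ 3245.088.

I_max ≈ 3,245.1 castings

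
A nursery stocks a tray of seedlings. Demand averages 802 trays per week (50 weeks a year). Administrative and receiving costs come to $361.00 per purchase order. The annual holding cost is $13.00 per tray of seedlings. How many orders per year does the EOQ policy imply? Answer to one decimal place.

Annual demand D = 802 × 50 = 40,100.
The optimal lot size = √(2DS/H) = √(2 × 40,100 × 361 / 13) ≈ 1492.34.
Orders per year = D / Q* = 40,100 / 1492.34 ≈ 26.870.

N ≈ 26.9 orders per year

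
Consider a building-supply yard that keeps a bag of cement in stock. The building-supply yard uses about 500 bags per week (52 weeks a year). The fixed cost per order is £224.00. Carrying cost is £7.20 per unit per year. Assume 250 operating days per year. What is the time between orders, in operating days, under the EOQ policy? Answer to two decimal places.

Annual demand D = 500 × 52 = 26,000.
The optimal lot size = √(2DS/H) = √(2 × 26,000 × 224 / 7.2) ≈ 1271.92.
Cycle time = Q*/D × 250 = 1271.92 / 26,000 × 250 ≈ 12.230 days.

T ≈ 12.23 days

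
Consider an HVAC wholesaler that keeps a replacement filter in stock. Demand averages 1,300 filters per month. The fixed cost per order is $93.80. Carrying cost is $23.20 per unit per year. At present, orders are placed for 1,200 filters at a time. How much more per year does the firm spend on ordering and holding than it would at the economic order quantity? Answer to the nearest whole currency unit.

Extra cost ≈ $6,899 per year

Annual demand D = 1,300 × 12 = 15,600.
EOQ = √(2DS/H) = √(2 × 15,600 × 93.8 / 23.2) ≈ 355.17.
Cost at Q* = (D/Q*)S + (Q*/2)H = √(2DSH) ≈ $8,239.91.
Cost at Q = 1,200: (15,600/1,200)×93.8 + (1,200/2)×23.2 = $1,219.40 + $13,920.00 = $15,139.40.
Excess = $15,139.40 − $8,239.91 = $6,899.49.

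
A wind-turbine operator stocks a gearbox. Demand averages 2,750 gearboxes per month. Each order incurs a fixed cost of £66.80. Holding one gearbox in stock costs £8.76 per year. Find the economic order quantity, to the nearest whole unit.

Annual demand D = 2,750 × 12 = 33,000.
EOQ = √(2DS / H) = √(2 × 33,000 × 66.8 / 8.76).
= √(4,408,800 / 8.76) = √503,287.6712 ≈ 709.428.

Q* ≈ 709 gearboxes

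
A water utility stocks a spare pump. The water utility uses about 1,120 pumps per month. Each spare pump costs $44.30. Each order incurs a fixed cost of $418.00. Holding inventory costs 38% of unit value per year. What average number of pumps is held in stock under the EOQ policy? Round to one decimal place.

Average inventory ≈ 408.5 pumps

Annual demand D = 1,120 × 12 = 13,440.
Holding cost H = 0.38 × $44.30 = $16.8340 per unit per year.
The optimal lot size = √(2DS/H) = √(2 × 13,440 × 418 / 16.834) ≈ 816.98.
Average inventory = Q*/2 ≈ 816.98 / 2 = 408.488.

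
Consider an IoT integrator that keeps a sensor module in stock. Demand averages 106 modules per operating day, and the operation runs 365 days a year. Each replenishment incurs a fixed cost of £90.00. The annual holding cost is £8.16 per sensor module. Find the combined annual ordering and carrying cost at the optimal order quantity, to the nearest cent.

Annual demand D = 106 × 365 = 38,690.
The optimal lot size = √(2DS/H) = √(2 × 38,690 × 90 / 8.16) ≈ 923.83.
At Q*, ordering cost (D/Q*)S equals holding cost (Q*/2)H, each = √(DSH/2).
Minimum total = √(2DSH) = √(2 × 38,690 × 90 × 8.16) ≈ 7538.426.

TC* ≈ £7,538.43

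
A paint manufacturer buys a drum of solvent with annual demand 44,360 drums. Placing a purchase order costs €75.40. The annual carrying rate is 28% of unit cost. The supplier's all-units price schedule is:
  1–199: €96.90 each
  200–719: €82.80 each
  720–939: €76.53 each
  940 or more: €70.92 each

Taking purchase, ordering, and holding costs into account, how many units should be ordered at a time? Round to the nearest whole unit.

Holding cost per unit per year at price C is H = 0.28·C.
Candidates are each tier's EOQ (if it falls in that tier) and each price-break quantity.
Tier 1 (€96.90): EOQ = 496.5 exceeds tier's upper bound 199, so this tier is dominated.
EOQ at €82.80 = 537.2 (feasible in tier 2): TC = 44,360×€82.80 + (44,360/537.2)×75.4 + (537.2/2)×0.28×€82.80 = €3,685,461.48.
EOQ at €76.53 = 558.7 < 720, so use break Q=720: TC = 44,360×€76.53 + (44,360/720.0)×75.4 + (720.0/2)×0.28×€76.53 = €3,407,230.50.
EOQ at €70.92 = 580.4 < 940, so use break Q=940: TC = 44,360×€70.92 + (44,360/940.0)×75.4 + (940.0/2)×0.28×€70.92 = €3,158,902.51.
Lowest total cost is €3,158,902.51 at Q = 940.0.

Q* ≈ 940 drums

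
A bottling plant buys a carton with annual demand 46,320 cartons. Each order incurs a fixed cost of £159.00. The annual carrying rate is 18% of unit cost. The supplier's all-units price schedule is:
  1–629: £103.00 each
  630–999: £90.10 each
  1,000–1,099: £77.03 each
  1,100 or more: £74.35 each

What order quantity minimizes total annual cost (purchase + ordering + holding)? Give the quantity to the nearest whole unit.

Holding cost per unit per year at price C is H = 0.18·C.
Candidates are each tier's EOQ (if it falls in that tier) and each price-break quantity.
Tier 1 (£103.00): EOQ = 891.3 exceeds tier's upper bound 629, so this tier is dominated.
EOQ at £90.10 = 953.0 (feasible in tier 2): TC = 46,320×£90.10 + (46,320/953.0)×159 + (953.0/2)×0.18×£90.10 = £4,188,887.98.
EOQ at £77.03 = 1030.7 (feasible in tier 3): TC = 46,320×£77.03 + (46,320/1030.7)×159 + (1030.7/2)×0.18×£77.03 = £3,582,320.65.
EOQ at £74.35 = 1049.1 < 1100, so use break Q=1100: TC = 46,320×£74.35 + (46,320/1100.0)×159 + (1100.0/2)×0.18×£74.35 = £3,457,948.00.
Lowest total cost is £3,457,948.00 at Q = 1100.0.

Q* ≈ 1,100 cartons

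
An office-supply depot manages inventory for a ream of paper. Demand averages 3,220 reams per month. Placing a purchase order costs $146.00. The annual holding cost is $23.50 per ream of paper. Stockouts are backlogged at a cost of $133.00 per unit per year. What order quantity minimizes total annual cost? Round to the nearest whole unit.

Annual demand D = 3,220 × 12 = 38,640.
With planned backorders, Q* = √(2DS/H) · √((H+B)/B).
√(2DS/H) = √(2 × 38,640 × 146 / 23.5) = 692.909.
√((H+B)/B) = √((23.5+133)/133) = 1.0848.
Q* ≈ 751.636.

Q* ≈ 752 reams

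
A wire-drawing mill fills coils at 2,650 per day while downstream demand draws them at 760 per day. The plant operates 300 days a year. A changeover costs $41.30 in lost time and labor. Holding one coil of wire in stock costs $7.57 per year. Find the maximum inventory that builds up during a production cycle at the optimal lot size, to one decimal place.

Annual demand D = 760 × 300 = 228,000.
Production build-up factor (1 − d/p) = 1 − 760/2,650 = 0.7132.
Q* = √(2DS / (H(1 − d/p))) = √(2 × 228,000 × 41.3 / (7.57 × 0.7132)).
= √(18,832,800 / 5.399) ≈ 1867.676.
Maximum inventory = Q*(1 − d/p) = 1867.676 × 0.7132 ≈ 1332.041.

I_max ≈ 1,332.0 coils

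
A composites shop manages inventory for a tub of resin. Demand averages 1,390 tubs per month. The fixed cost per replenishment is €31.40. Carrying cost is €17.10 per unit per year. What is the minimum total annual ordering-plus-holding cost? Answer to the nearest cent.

TC* ≈ €4,232.29

Annual demand D = 1,390 × 12 = 16,680.
EOQ = √(2DS/H) = √(2 × 16,680 × 31.4 / 17.1) ≈ 247.50.
At Q*, ordering cost (D/Q*)S equals holding cost (Q*/2)H, each = √(DSH/2).
Minimum total = √(2DSH) = √(2 × 16,680 × 31.4 × 17.1) ≈ 4232.295.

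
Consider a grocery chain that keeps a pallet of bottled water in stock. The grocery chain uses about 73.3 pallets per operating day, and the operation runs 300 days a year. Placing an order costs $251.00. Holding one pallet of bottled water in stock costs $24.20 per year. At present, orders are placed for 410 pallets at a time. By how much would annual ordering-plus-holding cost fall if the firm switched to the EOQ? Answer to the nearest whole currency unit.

Extra cost ≈ $2,079 per year

Annual demand D = 73.3 × 300 = 21,990.
EOQ = √(2DS/H) = √(2 × 21,990 × 251 / 24.2) ≈ 675.39.
Cost at Q* = (D/Q*)S + (Q*/2)H = √(2DSH) ≈ $16,344.52.
Cost at Q = 410: (21,990/410)×251 + (410/2)×24.2 = $13,462.17 + $4,961.00 = $18,423.17.
Excess = $18,423.17 − $16,344.52 = $2,078.65.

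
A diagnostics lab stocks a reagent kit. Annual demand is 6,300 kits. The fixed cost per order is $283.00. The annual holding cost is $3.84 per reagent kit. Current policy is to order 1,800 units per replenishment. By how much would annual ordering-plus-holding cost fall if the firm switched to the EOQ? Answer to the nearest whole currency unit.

EOQ = √(2DS/H) = √(2 × 6,300 × 283 / 3.84) ≈ 963.64.
Cost at Q* = (D/Q*)S + (Q*/2)H = √(2DSH) ≈ $3,700.36.
Cost at Q = 1,800: (6,300/1,800)×283 + (1,800/2)×3.84 = $990.50 + $3,456.00 = $4,446.50.
Excess = $4,446.50 − $3,700.36 = $746.14.

Extra cost ≈ $746 per year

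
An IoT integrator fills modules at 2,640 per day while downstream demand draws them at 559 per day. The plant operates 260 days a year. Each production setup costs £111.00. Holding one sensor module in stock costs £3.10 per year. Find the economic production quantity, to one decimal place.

Annual demand D = 559 × 260 = 145,340.
Production build-up factor (1 − d/p) = 1 − 559/2,640 = 0.7883.
Q* = √(2DS / (H(1 − d/p))) = √(2 × 145,340 × 111 / (3.1 × 0.7883)).
= √(32,265,480 / 2.4436) ≈ 3633.742.

Q* ≈ 3,633.7 modules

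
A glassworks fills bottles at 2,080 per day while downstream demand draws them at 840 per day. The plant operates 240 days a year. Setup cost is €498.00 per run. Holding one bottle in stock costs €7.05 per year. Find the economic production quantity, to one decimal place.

Annual demand D = 840 × 240 = 201,600.
Production build-up factor (1 − d/p) = 1 − 840/2,080 = 0.5962.
Q* = √(2DS / (H(1 − d/p))) = √(2 × 201,600 × 498 / (7.05 × 0.5962)).
= √(200,793,600 / 4.2029) ≈ 6911.960.

Q* ≈ 6,912.0 bottles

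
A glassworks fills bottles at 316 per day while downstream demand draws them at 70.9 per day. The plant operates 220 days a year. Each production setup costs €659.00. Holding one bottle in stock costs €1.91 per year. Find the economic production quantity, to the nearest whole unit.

Q* ≈ 3,725 bottles

Annual demand D = 70.9 × 220 = 15,598.
Production build-up factor (1 − d/p) = 1 − 70.9/316 = 0.7756.
Q* = √(2DS / (H(1 − d/p))) = √(2 × 15,598 × 659 / (1.91 × 0.7756)).
= √(20,558,164 / 1.4815) ≈ 3725.181.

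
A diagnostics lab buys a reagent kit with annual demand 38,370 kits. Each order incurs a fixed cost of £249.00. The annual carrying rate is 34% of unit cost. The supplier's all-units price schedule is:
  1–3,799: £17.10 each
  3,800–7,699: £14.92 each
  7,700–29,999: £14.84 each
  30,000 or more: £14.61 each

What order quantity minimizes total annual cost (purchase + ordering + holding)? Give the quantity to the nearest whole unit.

Q* ≈ 3,800 kits

Holding cost per unit per year at price C is H = 0.34·C.
Candidates are each tier's EOQ (if it falls in that tier) and each price-break quantity.
EOQ at £17.10 = 1812.9 (feasible in tier 1): TC = 38,370×£17.10 + (38,370/1812.9)×249 + (1812.9/2)×0.34×£17.10 = £666,667.18.
EOQ at £14.92 = 1940.8 < 3800, so use break Q=3800: TC = 38,370×£14.92 + (38,370/3800.0)×249 + (3800.0/2)×0.34×£14.92 = £584,632.96.
EOQ at £14.84 = 1946.1 < 7700, so use break Q=7700: TC = 38,370×£14.84 + (38,370/7700.0)×249 + (7700.0/2)×0.34×£14.84 = £590,077.16.
EOQ at £14.61 = 1961.3 < 30000, so use break Q=30000: TC = 38,370×£14.61 + (38,370/30000.0)×249 + (30000.0/2)×0.34×£14.61 = £635,415.17.
Lowest total cost is £584,632.96 at Q = 3800.0.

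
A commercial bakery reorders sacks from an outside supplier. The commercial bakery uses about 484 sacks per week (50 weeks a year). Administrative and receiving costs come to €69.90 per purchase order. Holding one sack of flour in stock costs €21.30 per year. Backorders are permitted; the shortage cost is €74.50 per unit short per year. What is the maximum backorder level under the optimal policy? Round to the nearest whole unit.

Annual demand D = 484 × 50 = 24,200.
With planned backorders, Q* = √(2DS/H) · √((H+B)/B).
√(2DS/H) = √(2 × 24,200 × 69.9 / 21.3) = 398.540.
√((H+B)/B) = √((21.3+74.5)/74.5) = 1.1340.
Q* ≈ 451.935.
S* = Q* · H/(H+B) = 451.935 × 21.3/95.8 ≈ 100.482.

S* ≈ 100 sacks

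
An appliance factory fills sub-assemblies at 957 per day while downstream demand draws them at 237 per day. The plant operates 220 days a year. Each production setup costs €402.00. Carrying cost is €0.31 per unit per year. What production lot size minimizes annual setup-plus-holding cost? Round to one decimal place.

Q* ≈ 13,406.7 sub-assemblies

Annual demand D = 237 × 220 = 52,140.
Production build-up factor (1 − d/p) = 1 − 237/957 = 0.7524.
Q* = √(2DS / (H(1 − d/p))) = √(2 × 52,140 × 402 / (0.31 × 0.7524)).
= √(41,920,560 / 0.2332) ≈ 13406.716.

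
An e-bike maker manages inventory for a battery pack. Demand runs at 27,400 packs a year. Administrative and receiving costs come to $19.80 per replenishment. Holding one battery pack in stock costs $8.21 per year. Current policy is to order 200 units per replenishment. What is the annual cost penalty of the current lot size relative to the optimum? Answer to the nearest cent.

Extra cost ≈ $548.94 per year

EOQ = √(2DS/H) = √(2 × 27,400 × 19.8 / 8.21) ≈ 363.54.
Cost at Q* = (D/Q*)S + (Q*/2)H = √(2DSH) ≈ $2,984.66.
Cost at Q = 200: (27,400/200)×19.8 + (200/2)×8.21 = $2,712.60 + $821.00 = $3,533.60.
Excess = $3,533.60 − $2,984.66 = $548.94.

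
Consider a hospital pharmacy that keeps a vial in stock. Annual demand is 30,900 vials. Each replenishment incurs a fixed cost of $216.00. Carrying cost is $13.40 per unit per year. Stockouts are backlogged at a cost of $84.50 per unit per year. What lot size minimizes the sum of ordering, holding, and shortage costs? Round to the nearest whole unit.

Q* ≈ 1,074 vials

With planned backorders, Q* = √(2DS/H) · √((H+B)/B).
√(2DS/H) = √(2 × 30,900 × 216 / 13.4) = 998.088.
√((H+B)/B) = √((13.4+84.5)/84.5) = 1.0764.
Q* ≈ 1074.315.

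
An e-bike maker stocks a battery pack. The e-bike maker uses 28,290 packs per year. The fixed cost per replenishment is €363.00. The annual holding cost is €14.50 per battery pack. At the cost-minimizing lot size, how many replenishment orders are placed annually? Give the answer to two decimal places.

N ≈ 23.77 orders per year

EOQ = √(2DS/H) = √(2 × 28,290 × 363 / 14.5) ≈ 1190.15.
Orders per year = D / Q* = 28,290 / 1190.15 ≈ 23.770.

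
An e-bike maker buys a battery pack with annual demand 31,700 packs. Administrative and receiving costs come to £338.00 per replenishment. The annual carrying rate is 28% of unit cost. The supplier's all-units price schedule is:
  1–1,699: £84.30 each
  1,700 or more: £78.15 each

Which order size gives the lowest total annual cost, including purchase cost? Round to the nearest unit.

Q* ≈ 1,700 packs

Holding cost per unit per year at price C is H = 0.28·C.
Candidates are each tier's EOQ (if it falls in that tier) and each price-break quantity.
EOQ at £84.30 = 952.8 (feasible in tier 1): TC = 31,700×£84.30 + (31,700/952.8)×338 + (952.8/2)×0.28×£84.30 = £2,694,800.33.
EOQ at £78.15 = 989.6 < 1700, so use break Q=1700: TC = 31,700×£78.15 + (31,700/1700.0)×338 + (1700.0/2)×0.28×£78.15 = £2,502,257.41.
Lowest total cost is £2,502,257.41 at Q = 1700.0.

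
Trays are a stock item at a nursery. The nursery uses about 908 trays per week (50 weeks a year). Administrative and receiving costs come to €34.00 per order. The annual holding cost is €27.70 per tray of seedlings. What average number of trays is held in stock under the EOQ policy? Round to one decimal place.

Average inventory ≈ 166.9 trays

Annual demand D = 908 × 50 = 45,400.
EOQ = √(2DS/H) = √(2 × 45,400 × 34 / 27.7) ≈ 333.84.
Average inventory = Q*/2 ≈ 333.84 / 2 = 166.922.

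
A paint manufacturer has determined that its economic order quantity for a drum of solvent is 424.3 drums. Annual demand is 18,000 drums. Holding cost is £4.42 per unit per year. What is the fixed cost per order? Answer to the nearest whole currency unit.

S ≈ £22

The basic EOQ model gives Q* = √(2DS/H); rearrange for the unknown.
From Q* = √(2DS/H): S = Q*²H / (2D) = 424.3² × 4.42 / (2 × 18,000) = 22.1037.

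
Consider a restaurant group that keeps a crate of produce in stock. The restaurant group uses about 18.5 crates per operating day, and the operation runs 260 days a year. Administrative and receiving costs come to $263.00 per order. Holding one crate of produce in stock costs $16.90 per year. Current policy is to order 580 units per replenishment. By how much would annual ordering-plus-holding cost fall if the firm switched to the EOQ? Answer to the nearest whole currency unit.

Extra cost ≈ $543 per year

Annual demand D = 18.5 × 260 = 4,810.
EOQ = √(2DS/H) = √(2 × 4,810 × 263 / 16.9) ≈ 386.92.
Cost at Q* = (D/Q*)S + (Q*/2)H = √(2DSH) ≈ $6,538.96.
Cost at Q = 580: (4,810/580)×263 + (580/2)×16.9 = $2,181.09 + $4,901.00 = $7,082.09.
Excess = $7,082.09 − $6,538.96 = $543.12.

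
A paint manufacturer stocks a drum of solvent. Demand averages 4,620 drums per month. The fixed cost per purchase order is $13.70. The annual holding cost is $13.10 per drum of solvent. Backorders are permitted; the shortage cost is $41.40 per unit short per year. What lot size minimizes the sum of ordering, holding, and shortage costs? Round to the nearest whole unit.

Q* ≈ 391 drums

Annual demand D = 4,620 × 12 = 55,440.
With planned backorders, Q* = √(2DS/H) · √((H+B)/B).
√(2DS/H) = √(2 × 55,440 × 13.7 / 13.1) = 340.527.
√((H+B)/B) = √((13.1+41.4)/41.4) = 1.1474.
Q* ≈ 390.705.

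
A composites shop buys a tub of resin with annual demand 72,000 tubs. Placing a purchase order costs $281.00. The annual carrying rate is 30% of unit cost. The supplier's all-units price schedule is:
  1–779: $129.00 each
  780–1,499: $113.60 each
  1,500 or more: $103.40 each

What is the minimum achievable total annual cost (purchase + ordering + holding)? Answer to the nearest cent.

Holding cost per unit per year at price C is H = 0.30·C.
Evaluate total cost at each tier's feasible EOQ or, if the EOQ is below the tier, at the tier's minimum quantity.
Tier 1 ($129.00): EOQ = 1022.5 exceeds tier's upper bound 779, so this tier is dominated.
EOQ at $113.60 = 1089.6 (feasible in tier 2): TC = 72,000×$113.60 + (72,000/1089.6)×281 + (1089.6/2)×0.30×$113.60 = $8,216,335.07.
EOQ at $103.40 = 1142.1 < 1500, so use break Q=1500: TC = 72,000×$103.40 + (72,000/1500.0)×281 + (1500.0/2)×0.30×$103.40 = $7,481,553.00.
Lowest total cost among the candidates is at Q = 1500.0.

TC* ≈ $7,481,553.00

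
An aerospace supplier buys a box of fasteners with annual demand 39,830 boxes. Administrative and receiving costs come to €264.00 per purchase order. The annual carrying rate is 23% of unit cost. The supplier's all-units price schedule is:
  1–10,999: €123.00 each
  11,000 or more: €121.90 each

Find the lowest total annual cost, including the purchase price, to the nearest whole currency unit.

Holding cost per unit per year at price C is H = 0.23·C.
Candidates are each tier's EOQ (if it falls in that tier) and each price-break quantity.
EOQ at €123.00 = 862.2 (feasible in tier 1): TC = 39,830×€123.00 + (39,830/862.2)×264 + (862.2/2)×0.23×€123.00 = €4,923,481.50.
EOQ at €121.90 = 866.1 < 11000, so use break Q=11000: TC = 39,830×€121.90 + (39,830/11000.0)×264 + (11000.0/2)×0.23×€121.90 = €5,010,436.42.
Lowest total cost among the candidates is at Q = 862.2.

TC* ≈ €4,923,482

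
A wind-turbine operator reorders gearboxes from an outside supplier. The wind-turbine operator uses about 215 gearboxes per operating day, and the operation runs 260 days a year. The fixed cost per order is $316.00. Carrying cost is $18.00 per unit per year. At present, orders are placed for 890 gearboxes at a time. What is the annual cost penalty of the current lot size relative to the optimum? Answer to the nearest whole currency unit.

Annual demand D = 215 × 260 = 55,900.
EOQ = √(2DS/H) = √(2 × 55,900 × 316 / 18) ≈ 1400.97.
Cost at Q* = (D/Q*)S + (Q*/2)H = √(2DSH) ≈ $25,217.42.
Cost at Q = 890: (55,900/890)×316 + (890/2)×18 = $19,847.64 + $8,010.00 = $27,857.64.
Excess = $27,857.64 − $25,217.42 = $2,640.22.

Extra cost ≈ $2,640 per year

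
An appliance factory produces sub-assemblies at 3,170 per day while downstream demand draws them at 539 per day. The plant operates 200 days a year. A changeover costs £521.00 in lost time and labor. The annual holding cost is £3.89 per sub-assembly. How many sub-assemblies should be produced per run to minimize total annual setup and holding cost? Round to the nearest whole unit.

Q* ≈ 5,898 sub-assemblies

Annual demand D = 539 × 200 = 107,800.
Production build-up factor (1 − d/p) = 1 − 539/3,170 = 0.8300.
Q* = √(2DS / (H(1 − d/p))) = √(2 × 107,800 × 521 / (3.89 × 0.8300)).
= √(112,327,600 / 3.2286) ≈ 5898.447.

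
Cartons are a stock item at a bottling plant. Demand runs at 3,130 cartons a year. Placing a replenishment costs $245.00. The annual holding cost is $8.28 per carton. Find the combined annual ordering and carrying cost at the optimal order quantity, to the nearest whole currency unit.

Q* = √(2DS/H) = √(2 × 3,130 × 245 / 8.28) ≈ 430.38.
At Q*, ordering cost (D/Q*)S equals holding cost (Q*/2)H, each = √(DSH/2).
Minimum total = √(2DSH) = √(2 × 3,130 × 245 × 8.28) ≈ 3563.571.

TC* ≈ $3,564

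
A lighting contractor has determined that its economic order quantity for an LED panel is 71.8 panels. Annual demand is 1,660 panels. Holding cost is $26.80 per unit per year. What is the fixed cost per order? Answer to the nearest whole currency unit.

Squaring Q* = √(2DS/H) gives Q*² = 2DS/H.
From Q* = √(2DS/H): S = Q*²H / (2D) = 71.8² × 26.8 / (2 × 1,660) = 41.6146.

S ≈ $42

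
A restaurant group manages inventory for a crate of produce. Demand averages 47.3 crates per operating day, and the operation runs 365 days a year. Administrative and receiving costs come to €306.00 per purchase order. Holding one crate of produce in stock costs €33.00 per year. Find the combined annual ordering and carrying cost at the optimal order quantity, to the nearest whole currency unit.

Annual demand D = 47.3 × 365 = 17,264.5.
EOQ = √(2DS/H) = √(2 × 17,264.5 × 306 / 33) ≈ 565.84.
At the optimum the two cost components are equal, so total cost = 2·(Q*/2)H = Q*·H.
Minimum total = √(2DSH) = √(2 × 17,264.5 × 306 × 33) ≈ 18672.810.

TC* ≈ €18,673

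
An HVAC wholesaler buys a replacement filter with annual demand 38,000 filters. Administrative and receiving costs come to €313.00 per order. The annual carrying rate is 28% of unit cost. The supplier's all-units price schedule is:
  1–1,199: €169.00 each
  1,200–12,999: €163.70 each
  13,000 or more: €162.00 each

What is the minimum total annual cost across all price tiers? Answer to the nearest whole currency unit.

TC* ≈ €6,258,013

Holding cost per unit per year at price C is H = 0.28·C.
Candidates are each tier's EOQ (if it falls in that tier) and each price-break quantity.
EOQ at €169.00 = 709.0 (feasible in tier 1): TC = 38,000×€169.00 + (38,000/709.0)×313 + (709.0/2)×0.28×€169.00 = €6,455,550.68.
EOQ at €163.70 = 720.4 < 1200, so use break Q=1200: TC = 38,000×€163.70 + (38,000/1200.0)×313 + (1200.0/2)×0.28×€163.70 = €6,258,013.27.
EOQ at €162.00 = 724.2 < 13000, so use break Q=13000: TC = 38,000×€162.00 + (38,000/13000.0)×313 + (13000.0/2)×0.28×€162.00 = €6,451,754.92.
Lowest total cost among the candidates is at Q = 1200.0.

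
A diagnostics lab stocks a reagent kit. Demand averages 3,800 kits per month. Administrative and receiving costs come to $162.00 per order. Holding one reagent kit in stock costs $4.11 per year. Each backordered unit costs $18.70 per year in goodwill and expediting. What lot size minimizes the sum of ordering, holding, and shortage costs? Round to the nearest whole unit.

Q* ≈ 2,094 kits

Annual demand D = 3,800 × 12 = 45,600.
With planned backorders, Q* = √(2DS/H) · √((H+B)/B).
√(2DS/H) = √(2 × 45,600 × 162 / 4.11) = 1895.981.
√((H+B)/B) = √((4.11+18.7)/18.7) = 1.1044.
Q* ≈ 2093.996.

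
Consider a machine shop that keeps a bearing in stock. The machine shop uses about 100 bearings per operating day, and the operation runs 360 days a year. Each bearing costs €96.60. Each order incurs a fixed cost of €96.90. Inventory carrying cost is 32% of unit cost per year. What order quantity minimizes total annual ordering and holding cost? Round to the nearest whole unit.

Q* ≈ 475 bearings

Annual demand D = 100 × 360 = 36,000.
Holding cost H = 0.32 × €96.60 = €30.9120 per unit per year.
EOQ = √(2DS / H) = √(2 × 36,000 × 96.9 / 30.912).
= √(6,976,800 / 30.912) = √225,698.7578 ≈ 475.078.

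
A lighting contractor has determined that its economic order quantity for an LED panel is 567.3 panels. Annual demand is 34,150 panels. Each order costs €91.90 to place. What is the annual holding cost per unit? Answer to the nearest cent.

H ≈ €19.50

The basic EOQ model gives Q* = √(2DS/H); rearrange for the unknown.
From Q* = √(2DS/H): H = 2DS / Q*² = 2 × 34,150 × 91.9 / 567.3² = 19.5034.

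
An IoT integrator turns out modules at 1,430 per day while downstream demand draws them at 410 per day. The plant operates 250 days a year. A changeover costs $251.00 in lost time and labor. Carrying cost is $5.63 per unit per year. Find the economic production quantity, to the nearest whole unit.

Annual demand D = 410 × 250 = 102,500.
Production build-up factor (1 − d/p) = 1 − 410/1,430 = 0.7133.
Q* = √(2DS / (H(1 − d/p))) = √(2 × 102,500 × 251 / (5.63 × 0.7133)).
= √(51,455,000 / 4.0158) ≈ 3579.543.

Q* ≈ 3,580 modules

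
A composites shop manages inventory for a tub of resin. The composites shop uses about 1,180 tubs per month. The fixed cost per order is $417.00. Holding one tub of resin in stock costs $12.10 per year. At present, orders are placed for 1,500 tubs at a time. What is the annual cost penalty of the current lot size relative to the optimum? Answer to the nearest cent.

Extra cost ≈ $1,057.64 per year

Annual demand D = 1,180 × 12 = 14,160.
EOQ = √(2DS/H) = √(2 × 14,160 × 417 / 12.1) ≈ 987.92.
Cost at Q* = (D/Q*)S + (Q*/2)H = √(2DSH) ≈ $11,953.84.
Cost at Q = 1,500: (14,160/1,500)×417 + (1,500/2)×12.1 = $3,936.48 + $9,075.00 = $13,011.48.
Excess = $13,011.48 − $11,953.84 = $1,057.64.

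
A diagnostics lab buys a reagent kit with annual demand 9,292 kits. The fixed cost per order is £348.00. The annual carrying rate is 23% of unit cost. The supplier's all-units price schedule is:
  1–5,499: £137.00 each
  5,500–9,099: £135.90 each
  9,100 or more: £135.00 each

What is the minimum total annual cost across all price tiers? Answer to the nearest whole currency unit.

Holding cost per unit per year at price C is H = 0.23·C.
Evaluate total cost at each tier's feasible EOQ or, if the EOQ is below the tier, at the tier's minimum quantity.
EOQ at £137.00 = 453.0 (feasible in tier 1): TC = 9,292×£137.00 + (9,292/453.0)×348 + (453.0/2)×0.23×£137.00 = £1,287,279.24.
EOQ at £135.90 = 454.9 < 5500, so use break Q=5500: TC = 9,292×£135.90 + (9,292/5500.0)×348 + (5500.0/2)×0.23×£135.90 = £1,349,327.48.
EOQ at £135.00 = 456.4 < 9100, so use break Q=9100: TC = 9,292×£135.00 + (9,292/9100.0)×348 + (9100.0/2)×0.23×£135.00 = £1,396,052.84.
Lowest total cost among the candidates is at Q = 453.0.

TC* ≈ £1,287,279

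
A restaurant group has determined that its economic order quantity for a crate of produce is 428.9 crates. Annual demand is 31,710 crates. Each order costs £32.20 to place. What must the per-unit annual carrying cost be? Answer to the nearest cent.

H ≈ £11.10

The basic EOQ model gives Q* = √(2DS/H); rearrange for the unknown.
From Q* = √(2DS/H): H = 2DS / Q*² = 2 × 31,710 × 32.2 / 428.9² = 11.1012.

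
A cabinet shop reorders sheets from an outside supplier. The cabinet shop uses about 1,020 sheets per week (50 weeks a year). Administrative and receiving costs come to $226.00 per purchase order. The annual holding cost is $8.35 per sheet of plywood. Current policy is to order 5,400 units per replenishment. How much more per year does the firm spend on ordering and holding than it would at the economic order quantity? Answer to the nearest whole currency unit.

Annual demand D = 1,020 × 50 = 51,000.
EOQ = √(2DS/H) = √(2 × 51,000 × 226 / 8.35) ≈ 1661.54.
Cost at Q* = (D/Q*)S + (Q*/2)H = √(2DSH) ≈ $13,873.87.
Cost at Q = 5,400: (51,000/5,400)×226 + (5,400/2)×8.35 = $2,134.44 + $22,545.00 = $24,679.44.
Excess = $24,679.44 − $13,873.87 = $10,805.58.

Extra cost ≈ $10,806 per year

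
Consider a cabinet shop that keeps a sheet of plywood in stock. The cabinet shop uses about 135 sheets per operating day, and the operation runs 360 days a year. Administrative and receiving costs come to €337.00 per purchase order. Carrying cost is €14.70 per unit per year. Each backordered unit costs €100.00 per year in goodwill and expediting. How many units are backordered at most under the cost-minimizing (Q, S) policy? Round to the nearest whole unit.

S* ≈ 205 sheets

Annual demand D = 135 × 360 = 48,600.
With planned backorders, Q* = √(2DS/H) · √((H+B)/B).
√(2DS/H) = √(2 × 48,600 × 337 / 14.7) = 1492.758.
√((H+B)/B) = √((14.7+100)/100) = 1.0710.
Q* ≈ 1598.715.
S* = Q* · H/(H+B) = 1598.715 × 14.7/114.7 ≈ 204.892.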